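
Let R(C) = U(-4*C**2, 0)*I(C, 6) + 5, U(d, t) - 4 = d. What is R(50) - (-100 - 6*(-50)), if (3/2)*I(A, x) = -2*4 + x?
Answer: 13133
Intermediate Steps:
U(d, t) = 4 + d
I(A, x) = -16/3 + 2*x/3 (I(A, x) = 2*(-2*4 + x)/3 = 2*(-8 + x)/3 = -16/3 + 2*x/3)
R(C) = -1/3 + 16*C**2/3 (R(C) = (4 - 4*C**2)*(-16/3 + (2/3)*6) + 5 = (4 - 4*C**2)*(-16/3 + 4) + 5 = (4 - 4*C**2)*(-4/3) + 5 = (-16/3 + 16*C**2/3) + 5 = -1/3 + 16*C**2/3)
R(50) - (-100 - 6*(-50)) = (-1/3 + (16/3)*50**2) - (-100 - 6*(-50)) = (-1/3 + (16/3)*2500) - (-100 + 300) = (-1/3 + 40000/3) - 1*200 = 13333 - 200 = 13133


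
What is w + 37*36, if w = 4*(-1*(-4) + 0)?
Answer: 1348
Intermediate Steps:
w = 16 (w = 4*(4 + 0) = 4*4 = 16)
w + 37*36 = 16 + 37*36 = 16 + 1332 = 1348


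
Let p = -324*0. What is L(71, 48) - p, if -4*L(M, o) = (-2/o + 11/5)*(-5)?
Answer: 259/96 ≈ 2.6979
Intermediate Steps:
L(M, o) = 11/4 - 5/(2*o) (L(M, o) = -(-2/o + 11/5)*(-5)/4 = -(11/5 - 2/o)*(-5)/4 = -(-11 + 10/o)/4 = 11/4 - 5/(2*o))
p = 0
L(71, 48) - p = (¼)*(-10 + 11*48)/48 - 1*0 = (¼)*(1/48)*(-10 + 528) + 0 = (¼)*(1/48)*518 + 0 = 259/96 + 0 = 259/96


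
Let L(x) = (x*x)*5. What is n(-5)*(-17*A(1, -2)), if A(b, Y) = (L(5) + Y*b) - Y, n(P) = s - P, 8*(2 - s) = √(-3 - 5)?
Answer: -14875 + 2125*I*√2/4 ≈ -14875.0 + 751.3*I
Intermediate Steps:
s = 2 - I*√2/4 (s = 2 - √(-3 - 5)/8 = 2 - I*√2/4 ≈ 2.0 - 0.35355*I)
L(x) = 5*x² (L(x) = x²*5 = 5*x²)
n(P) = 2 - P - I*√2/4 (n(P) = (2 - I*√2/4) - P = 2 - P - I*√2/4)
A(b, Y) = 125 - Y + Y*b (A(b, Y) = (5*5² + Y*b) - Y = (5*25 + Y*b) - Y = (125 + Y*b) - Y = 125 - Y + Y*b)
n(-5)*(-17*A(1, -2)) = (2 - 1*(-5) - I*√2/4)*(-17*(125 - 1*(-2) - 2*1)) = (2 + 5 - I*√2/4)*(-17*(125 + 2 - 2)) = (7 - I*√2/4)*(-17*125) = (7 - I*√2/4)*(-2125) = -14875 + 2125*I*√2/4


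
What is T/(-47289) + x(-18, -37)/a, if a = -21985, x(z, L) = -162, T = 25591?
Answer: -554957317/1039648665 ≈ -0.53379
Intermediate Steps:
T/(-47289) + x(-18, -37)/a = 25591/(-47289) - 162/(-21985) = 25591*(-1/47289) - 162*(-1/21985) = -25591/47289 + 162/21985 = -554957317/1039648665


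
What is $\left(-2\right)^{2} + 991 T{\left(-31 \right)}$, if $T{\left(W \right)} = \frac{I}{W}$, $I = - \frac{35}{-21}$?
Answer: $- \frac{4583}{93} \approx -49.28$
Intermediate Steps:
$I = \frac{5}{3}$ ($I = \left(-35\right) \left(- \frac{1}{21}\right) = \frac{5}{3} \approx 1.6667$)
$T{\left(W \right)} = \frac{5}{3 W}$
$\left(-2\right)^{2} + 991 T{\left(-31 \right)} = \left(-2\right)^{2} + 991 \frac{5}{3 \left(-31\right)} = 4 + 991 \cdot \frac{5}{3} \left(- \frac{1}{31}\right) = 4 + 991 \left(- \frac{5}{93}\right) = 4 - \frac{4955}{93} = - \frac{4583}{93}$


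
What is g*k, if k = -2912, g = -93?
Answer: 270816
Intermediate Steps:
g*k = -93*(-2912) = 270816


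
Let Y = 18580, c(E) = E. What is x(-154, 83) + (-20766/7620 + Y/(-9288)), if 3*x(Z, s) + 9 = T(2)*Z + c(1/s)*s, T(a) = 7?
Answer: -270362968/737235 ≈ -366.73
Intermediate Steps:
x(Z, s) = -8/3 + 7*Z/3 (x(Z, s) = -3 + (7*Z + s/s)/3 = -3 + (7*Z + 1)/3 = -3 + (1 + 7*Z)/3 = -3 + (⅓ + 7*Z/3) = -8/3 + 7*Z/3)
x(-154, 83) + (-20766/7620 + Y/(-9288)) = (-8/3 + (7/3)*(-154)) + (-20766/7620 + 18580/(-9288)) = (-8/3 - 1078/3) + (-20766*1/7620 + 18580*(-1/9288)) = -362 + (-3461/1270 - 4645/2322) = -362 - 3483898/737235 = -270362968/737235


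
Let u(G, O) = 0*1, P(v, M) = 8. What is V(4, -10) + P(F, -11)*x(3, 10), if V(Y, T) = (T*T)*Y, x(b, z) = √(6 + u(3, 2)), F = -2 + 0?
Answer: 400 + 8*√6 ≈ 419.60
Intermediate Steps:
F = -2
u(G, O) = 0
x(b, z) = √6 (x(b, z) = √(6 + 0) = √6)
V(Y, T) = Y*T² (V(Y, T) = T²*Y = Y*T²)
V(4, -10) + P(F, -11)*x(3, 10) = 4*(-10)² + 8*√6 = 4*100 + 8*√6 = 400 + 8*√6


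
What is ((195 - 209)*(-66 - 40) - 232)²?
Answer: 1567504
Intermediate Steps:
((195 - 209)*(-66 - 40) - 232)² = (-14*(-106) - 232)² = (1484 - 232)² = 1252² = 1567504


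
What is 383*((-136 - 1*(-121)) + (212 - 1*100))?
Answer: 37151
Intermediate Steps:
383*((-136 - 1*(-121)) + (212 - 1*100)) = 383*((-136 + 121) + (212 - 100)) = 383*(-15 + 112) = 383*97 = 37151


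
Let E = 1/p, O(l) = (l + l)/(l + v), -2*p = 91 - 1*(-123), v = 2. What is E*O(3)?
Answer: -6/535 ≈ -0.011215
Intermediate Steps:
p = -107 (p = -(91 - 1*(-123))/2 = -(91 + 123)/2 = -½*214 = -107)
O(l) = 2*l/(2 + l) (O(l) = (l + l)/(l + 2) = (2*l)/(2 + l) = 2*l/(2 + l))
E = -1/107 (E = 1/(-107) = -1/107 ≈ -0.0093458)
E*O(3) = -2*3/(107*(2 + 3)) = -2*3/(107*5) = -1/107*6/5 = -6/535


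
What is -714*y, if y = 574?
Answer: -409836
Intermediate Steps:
-714*y = -714*574 = -409836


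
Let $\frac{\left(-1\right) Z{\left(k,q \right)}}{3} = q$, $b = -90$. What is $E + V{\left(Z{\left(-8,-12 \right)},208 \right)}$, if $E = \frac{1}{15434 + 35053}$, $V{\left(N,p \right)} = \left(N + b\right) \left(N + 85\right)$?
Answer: $- \frac{329882057}{50487} \approx -6534.0$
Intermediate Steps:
$Z{\left(k,q \right)} = - 3 q$
$V{\left(N,p \right)} = \left(-90 + N\right) \left(85 + N\right)$ ($V{\left(N,p \right)} = \left(N - 90\right) \left(N + 85\right) = \left(-90 + N\right) \left(85 + N\right)$)
$E = \frac{1}{50487} \approx 1.9807 \cdot 10^{-5}$
$E + V{\left(Z{\left(-8,-12 \right)},208 \right)} = \frac{1}{50487} - \left(7650 - 1296 + 5 \left(-3\right) \left(-12\right)\right) = \frac{1}{50487} - \left(7830 - 1296\right) = \frac{1}{50487} - 6534 = - \frac{329882057}{50487}$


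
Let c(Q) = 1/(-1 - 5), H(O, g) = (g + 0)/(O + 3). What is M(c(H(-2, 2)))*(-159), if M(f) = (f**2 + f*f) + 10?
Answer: -9593/6 ≈ -1598.8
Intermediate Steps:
H(O, g) = g/(3 + O)
c(Q) = -1/6 (c(Q) = 1/(-6) = -1/6)
M(f) = 10 + 2*f**2 (M(f) = (f**2 + f**2) + 10 = 2*f**2 + 10 = 10 + 2*f**2)
M(c(H(-2, 2)))*(-159) = (10 + 2*(-1/6)**2)*(-159) = (10 + 2*(1/36))*(-159) = (10 + 1/18)*(-159) = (181/18)*(-159) = -9593/6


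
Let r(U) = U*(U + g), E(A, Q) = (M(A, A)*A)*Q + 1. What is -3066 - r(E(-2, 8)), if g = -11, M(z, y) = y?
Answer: -3792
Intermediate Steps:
E(A, Q) = 1 + Q*A² (E(A, Q) = (A*A)*Q + 1 = A²*Q + 1 = Q*A² + 1 = 1 + Q*A²)
r(U) = U*(-11 + U) (r(U) = U*(U - 11) = U*(-11 + U))
-3066 - r(E(-2, 8)) = -3066 - (1 + 8*(-2)²)*(-11 + (1 + 8*(-2)²)) = -3066 - (1 + 8*4)*(-11 + (1 + 8*4)) = -3066 - (1 + 32)*(-11 + (1 + 32)) = -3066 - 33*(-11 + 33) = -3066 - 33*22 = -3066 - 1*726 = -3066 - 726 = -3792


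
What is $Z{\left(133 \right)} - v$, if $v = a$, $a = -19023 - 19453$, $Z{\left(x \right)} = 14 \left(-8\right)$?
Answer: $38364$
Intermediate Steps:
$Z{\left(x \right)} = -112$
$a = -38476$
$v = -38476$
$Z{\left(133 \right)} - v = -112 - -38476 = -112 + 38476 = 38364$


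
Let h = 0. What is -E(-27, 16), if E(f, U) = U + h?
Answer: -16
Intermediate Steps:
E(f, U) = U (E(f, U) = U + 0 = U)
-E(-27, 16) = -1*16 = -16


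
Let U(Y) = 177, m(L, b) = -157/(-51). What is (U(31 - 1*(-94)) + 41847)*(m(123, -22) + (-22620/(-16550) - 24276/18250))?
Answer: 395382348328/3020375 ≈ 1.3091e+5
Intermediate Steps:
m(L, b) = 157/51 (m(L, b) = -157*(-1/51) = 157/51)
(U(31 - 1*(-94)) + 41847)*(m(123, -22) + (-22620/(-16550) - 24276/18250)) = (177 + 41847)*(157/51 + (-22620/(-16550) - 24276/18250)) = 42024*(157/51 + (-22620*(-1/16550) - 24276*1/18250)) = 42024*(157/51 + (2262/1655 - 12138/9125)) = 42024*(157/51 + 110472/3020375) = 42024*(479832947/154039125) = 395382348328/3020375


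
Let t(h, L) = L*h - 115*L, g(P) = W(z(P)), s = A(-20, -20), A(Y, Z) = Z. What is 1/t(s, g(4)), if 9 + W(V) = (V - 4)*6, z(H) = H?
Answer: 1/1215 ≈ 0.00082305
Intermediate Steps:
s = -20
W(V) = -33 + 6*V (W(V) = -9 + (V - 4)*6 = -9 + (-4 + V)*6 = -9 + (-24 + 6*V) = -33 + 6*V)
g(P) = -33 + 6*P
t(h, L) = -115*L + L*h
1/t(s, g(4)) = 1/((-33 + 6*4)*(-115 - 20)) = 1/((-33 + 24)*(-135)) = 1/(-9*(-135)) = 1/1215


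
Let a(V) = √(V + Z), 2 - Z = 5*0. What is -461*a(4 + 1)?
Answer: -461*√7 ≈ -1219.7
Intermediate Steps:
Z = 2 (Z = 2 - 5*0 = 2 - 1*0 = 2 + 0 = 2)
a(V) = √(2 + V) (a(V) = √(V + 2) = √(2 + V))
-461*a(4 + 1) = -461*√(2 + (4 + 1)) = -461*√(2 + 5) = -461*√7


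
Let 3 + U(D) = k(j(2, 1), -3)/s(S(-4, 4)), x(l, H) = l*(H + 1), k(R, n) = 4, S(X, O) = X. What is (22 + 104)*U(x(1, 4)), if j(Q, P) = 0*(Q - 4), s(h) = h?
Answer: -504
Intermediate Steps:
j(Q, P) = 0 (j(Q, P) = 0*(-4 + Q) = 0)
x(l, H) = l*(1 + H)
U(D) = -4 (U(D) = -3 + 4/(-4) = -3 + 4*(-1/4) = -3 - 1 = -4)
(22 + 104)*U(x(1, 4)) = (22 + 104)*(-4) = 126*(-4) = -504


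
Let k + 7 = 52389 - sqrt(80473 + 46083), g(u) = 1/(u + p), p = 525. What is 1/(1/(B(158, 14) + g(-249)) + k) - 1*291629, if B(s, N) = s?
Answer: -760846758701579187103307/2608954386399801780 + 1901744881*sqrt(31639)/2608954386399801780 ≈ -2.9163e+5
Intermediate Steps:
g(u) = 1/(525 + u) (g(u) = 1/(u + 525) = 1/(525 + u))
k = 52382 - 2*sqrt(31639) (k = -7 + (52389 - sqrt(80473 + 46083)) = -7 + (52389 - sqrt(126556)) = -7 + (52389 - 2*sqrt(31639)) = 52382 - 2*sqrt(31639) ≈ 52026.)
1/(1/(B(158, 14) + g(-249)) + k) - 1*291629 = 1/(1/(158 + 1/(525 - 249)) + (52382 - 2*sqrt(31639))) - 1*291629 = 1/(1/(158 + 1/276) + (52382 - 2*sqrt(31639))) - 291629 = 1/(1/(43609/276) + (52382 - 2*sqrt(31639))) - 291629 = 1/(276/43609 + (52382 - 2*sqrt(31639))) - 291629 = 1/(2284326914/43609 - 2*sqrt(31639)) - 291629 = -291629 + 1/(2284326914/43609 - 2*sqrt(31639))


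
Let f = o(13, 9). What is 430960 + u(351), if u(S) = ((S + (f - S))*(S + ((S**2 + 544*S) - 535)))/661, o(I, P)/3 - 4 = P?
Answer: 297109039/661 ≈ 4.4948e+5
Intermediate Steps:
o(I, P) = 12 + 3*P
f = 39 (f = 12 + 3*9 = 12 + 27 = 39)
u(S) = -20865/661 + 39*S**2/661 + 21255*S/661 (u(S) = ((S + (39 - S))*(S + ((S**2 + 544*S) - 535)))/661 = (39*(S + (-535 + S**2 + 544*S)))*(1/661) = (39*(-535 + S**2 + 545*S))*(1/661) = (-20865 + 39*S**2 + 21255*S)*(1/661) = -20865/661 + 39*S**2/661 + 21255*S/661)
430960 + u(351) = 430960 + (-20865/661 + (39/661)*351**2 + (21255/661)*351) = 430960 + (-20865/661 + (39/661)*123201 + 7460505/661) = 430960 + (-20865/661 + 4804839/661 + 7460505/661) = 430960 + 12244479/661 = 297109039/661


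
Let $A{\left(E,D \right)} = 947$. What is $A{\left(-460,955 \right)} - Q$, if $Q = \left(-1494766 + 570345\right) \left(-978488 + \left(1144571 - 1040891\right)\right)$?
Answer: $-808690885221$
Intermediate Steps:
$Q = 808690886168$ ($Q = - 924421 \left(-978488 + \left(1144571 - 1040891\right)\right) = - 924421 \left(-978488 + 103680\right) = \left(-924421\right) \left(-874808\right) = 808690886168$)
$A{\left(-460,955 \right)} - Q = 947 - 808690886168 = -808690885221$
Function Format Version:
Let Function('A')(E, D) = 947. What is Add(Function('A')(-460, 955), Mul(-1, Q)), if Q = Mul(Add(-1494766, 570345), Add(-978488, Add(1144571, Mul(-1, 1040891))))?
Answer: -808690885221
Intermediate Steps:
Q = 808690886168 (Q = Mul(-924421, Add(-978488, Add(1144571, -1040891))) = Mul(-924421, Add(-978488, 103680)) = Mul(-924421, -874808) = 808690886168)
Add(Function('A')(-460, 955), Mul(-1, Q)) = Add(947, Mul(-1, 808690886168)) = Add(947, -808690886168) = -808690885221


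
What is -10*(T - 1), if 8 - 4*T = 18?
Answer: 35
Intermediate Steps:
T = -5/2 (T = 2 - ¼*18 = 2 - 9/2 = -5/2 ≈ -2.5000)
-10*(T - 1) = -10*(-5/2 - 1) = -10*(-7/2) = 35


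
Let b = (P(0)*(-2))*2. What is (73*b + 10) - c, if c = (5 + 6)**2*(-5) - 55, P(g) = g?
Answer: 670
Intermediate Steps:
b = 0 (b = (0*(-2))*2 = 0*2 = 0)
c = -660 (c = 11**2*(-5) - 55 = 121*(-5) - 55 = -605 - 55 = -660)
(73*b + 10) - c = (73*0 + 10) - 1*(-660) = (0 + 10) + 660 = 10 + 660 = 670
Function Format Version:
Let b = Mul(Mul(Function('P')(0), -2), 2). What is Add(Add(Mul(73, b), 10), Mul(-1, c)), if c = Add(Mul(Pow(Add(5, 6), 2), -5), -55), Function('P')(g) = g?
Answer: 670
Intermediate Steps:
b = 0 (b = Mul(Mul(0, -2), 2) = Mul(0, 2) = 0)
c = -660 (c = Add(Mul(Pow(11, 2), -5), -55) = Add(Mul(121, -5), -55) = Add(-605, -55) = -660)
Add(Add(Mul(73, b), 10), Mul(-1, c)) = Add(Add(Mul(73, 0), 10), Mul(-1, -660)) = Add(Add(0, 10), 660) = Add(10, 660) = 670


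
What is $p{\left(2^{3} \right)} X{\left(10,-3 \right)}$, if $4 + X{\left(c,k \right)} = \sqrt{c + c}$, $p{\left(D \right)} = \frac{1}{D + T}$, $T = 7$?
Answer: $- \frac{4}{15} + \frac{2 \sqrt{5}}{15} \approx 0.031476$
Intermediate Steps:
$p{\left(D \right)} = \frac{1}{7 + D}$ ($p{\left(D \right)} = \frac{1}{D + 7} = \frac{1}{7 + D}$)
$X{\left(c,k \right)} = -4 + \sqrt{2} \sqrt{c}$ ($X{\left(c,k \right)} = -4 + \sqrt{c + c} = -4 + \sqrt{2 c} = -4 + \sqrt{2} \sqrt{c}$)
$p{\left(2^{3} \right)} X{\left(10,-3 \right)} = \frac{-4 + \sqrt{2} \sqrt{10}}{7 + 2^{3}} = \frac{-4 + 2 \sqrt{5}}{7 + 8} = \frac{-4 + 2 \sqrt{5}}{15} = - \frac{4}{15} + \frac{2 \sqrt{5}}{15}$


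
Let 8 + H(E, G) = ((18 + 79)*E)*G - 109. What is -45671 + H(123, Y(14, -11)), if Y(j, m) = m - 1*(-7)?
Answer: -93512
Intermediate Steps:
Y(j, m) = 7 + m (Y(j, m) = m + 7 = 7 + m)
H(E, G) = -117 + 97*E*G (H(E, G) = -8 + (((18 + 79)*E)*G - 109) = -8 + ((97*E)*G - 109) = -8 + (97*E*G - 109) = -8 + (-109 + 97*E*G) = -117 + 97*E*G)
-45671 + H(123, Y(14, -11)) = -45671 + (-117 + 97*123*(7 - 11)) = -45671 + (-117 + 97*123*(-4)) = -45671 + (-117 - 47724) = -45671 - 47841 = -93512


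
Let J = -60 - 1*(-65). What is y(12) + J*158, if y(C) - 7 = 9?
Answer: 806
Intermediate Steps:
y(C) = 16 (y(C) = 7 + 9 = 16)
J = 5 (J = -60 + 65 = 5)
y(12) + J*158 = 16 + 5*158 = 16 + 790 = 806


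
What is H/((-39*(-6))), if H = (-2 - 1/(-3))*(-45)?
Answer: 25/78 ≈ 0.32051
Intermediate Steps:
H = 75 (H = (-2 - 1/3*(-1))*(-45) = (-2 + 1/3)*(-45) = -5/3*(-45) = 75)
H/((-39*(-6))) = 75/((-39*(-6))) = 75/234 = 75*(1/234) = 25/78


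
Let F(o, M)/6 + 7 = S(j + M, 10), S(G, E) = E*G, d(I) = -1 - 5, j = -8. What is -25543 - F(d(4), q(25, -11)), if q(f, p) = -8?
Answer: -24541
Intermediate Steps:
d(I) = -6
F(o, M) = -522 + 60*M (F(o, M) = -42 + 6*(10*(-8 + M)) = -42 + 6*(-80 + 10*M) = -42 + (-480 + 60*M) = -522 + 60*M)
-25543 - F(d(4), q(25, -11)) = -25543 - (-522 + 60*(-8)) = -25543 - (-522 - 480) = -25543 - 1*(-1002) = -25543 + 1002 = -24541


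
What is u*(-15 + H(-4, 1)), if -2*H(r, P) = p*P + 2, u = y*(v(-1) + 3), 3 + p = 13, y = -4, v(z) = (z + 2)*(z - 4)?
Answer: -168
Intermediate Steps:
v(z) = (-4 + z)*(2 + z) (v(z) = (2 + z)*(-4 + z) = (-4 + z)*(2 + z))
p = 10 (p = -3 + 13 = 10)
u = 8 (u = -4*((-8 + (-1)**2 - 2*(-1)) + 3) = -4*((-8 + 1 + 2) + 3) = -4*(-5 + 3) = -4*(-2) = 8)
H(r, P) = -1 - 5*P (H(r, P) = -(10*P + 2)/2 = -(2 + 10*P)/2 = -1 - 5*P)
u*(-15 + H(-4, 1)) = 8*(-15 + (-1 - 5*1)) = 8*(-15 + (-1 - 5)) = 8*(-15 - 6) = 8*(-21) = -168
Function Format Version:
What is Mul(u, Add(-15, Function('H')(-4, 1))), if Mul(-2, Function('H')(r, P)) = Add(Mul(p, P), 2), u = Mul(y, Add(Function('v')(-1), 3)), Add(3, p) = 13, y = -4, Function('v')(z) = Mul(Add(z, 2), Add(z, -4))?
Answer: -168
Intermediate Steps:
Function('v')(z) = Mul(Add(-4, z), Add(2, z)) (Function('v')(z) = Mul(Add(2, z), Add(-4, z)) = Mul(Add(-4, z), Add(2, z)))
p = 10 (p = Add(-3, 13) = 10)
u = 8 (u = Mul(-4, Add(Add(-8, Pow(-1, 2), Mul(-2, -1)), 3)) = Mul(-4, Add(Add(-8, 1, 2), 3)) = Mul(-4, Add(-5, 3)) = Mul(-4, -2) = 8)
Function('H')(r, P) = Add(-1, Mul(-5, P)) (Function('H')(r, P) = Mul(Rational(-1, 2), Add(Mul(10, P), 2)) = Mul(Rational(-1, 2), Add(2, Mul(10, P))) = Add(-1, Mul(-5, P)))
Mul(u, Add(-15, Function('H')(-4, 1))) = Mul(8, Add(-15, Add(-1, Mul(-5, 1)))) = Mul(8, Add(-15, Add(-1, -5))) = Mul(8, Add(-15, -6)) = Mul(8, -21) = -168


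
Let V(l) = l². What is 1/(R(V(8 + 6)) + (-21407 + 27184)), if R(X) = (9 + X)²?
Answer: 1/47802 ≈ 2.0920e-5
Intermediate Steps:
1/(R(V(8 + 6)) + (-21407 + 27184)) = 1/((9 + (8 + 6)²)² + (-21407 + 27184)) = 1/((9 + 14²)² + 5777) = 1/((9 + 196)² + 5777) = 1/(205² + 5777) = 1/(42025 + 5777) = 1/47802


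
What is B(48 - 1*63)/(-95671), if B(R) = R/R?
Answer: -1/95671 ≈ -1.0452e-5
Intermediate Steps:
B(R) = 1
B(48 - 1*63)/(-95671) = 1/(-95671) = 1*(-1/95671) = -1/95671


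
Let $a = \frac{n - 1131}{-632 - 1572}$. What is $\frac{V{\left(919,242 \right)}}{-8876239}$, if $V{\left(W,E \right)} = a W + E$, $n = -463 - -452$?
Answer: $- \frac{791433}{9781615378} \approx -8.091 \cdot 10^{-5}$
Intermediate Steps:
$n = -11$ ($n = -463 + 452 = -11$)
$a = \frac{571}{1102}$ ($a = \frac{-11 - 1131}{-632 - 1572} = - \frac{1142}{-2204} = \left(-1142\right) \left(- \frac{1}{2204}\right) = \frac{571}{1102} \approx 0.51815$)
$V{\left(W,E \right)} = E + \frac{571 W}{1102}$ ($V{\left(W,E \right)} = \frac{571 W}{1102} + E = E + \frac{571 W}{1102}$)
$\frac{V{\left(919,242 \right)}}{-8876239} = \frac{242 + \frac{571}{1102} \cdot 919}{-8876239} = \left(242 + \frac{524749}{1102}\right) \left(- \frac{1}{8876239}\right) = \frac{791433}{1102} \left(- \frac{1}{8876239}\right) = - \frac{791433}{9781615378}$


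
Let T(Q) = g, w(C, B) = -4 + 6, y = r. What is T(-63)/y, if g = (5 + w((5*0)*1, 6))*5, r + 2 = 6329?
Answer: 35/6327 ≈ 0.0055318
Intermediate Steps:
r = 6327 (r = -2 + 6329 = 6327)
y = 6327
w(C, B) = 2
g = 35 (g = (5 + 2)*5 = 7*5 = 35)
T(Q) = 35
T(-63)/y = 35/6327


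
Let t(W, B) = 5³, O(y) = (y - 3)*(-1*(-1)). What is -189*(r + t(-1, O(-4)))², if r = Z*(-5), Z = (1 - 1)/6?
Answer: -2953125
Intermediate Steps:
O(y) = -3 + y (O(y) = (-3 + y)*1 = -3 + y)
Z = 0 (Z = 0*(⅙) = 0)
t(W, B) = 125
r = 0 (r = 0*(-5) = 0)
-189*(r + t(-1, O(-4)))² = -189*(0 + 125)² = -189*125² = -189*15625 = -2953125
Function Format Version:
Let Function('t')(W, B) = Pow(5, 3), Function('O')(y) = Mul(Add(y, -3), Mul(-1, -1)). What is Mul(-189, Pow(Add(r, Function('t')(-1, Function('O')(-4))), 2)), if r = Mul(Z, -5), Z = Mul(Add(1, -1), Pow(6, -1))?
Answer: -2953125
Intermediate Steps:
Function('O')(y) = Add(-3, y) (Function('O')(y) = Mul(Add(-3, y), 1) = Add(-3, y))
Z = 0 (Z = Mul(0, Rational(1, 6)) = 0)
Function('t')(W, B) = 125
r = 0 (r = Mul(0, -5) = 0)
Mul(-189, Pow(Add(r, Function('t')(-1, Function('O')(-4))), 2)) = Mul(-189, Pow(Add(0, 125), 2)) = Mul(-189, Pow(125, 2)) = Mul(-189, 15625) = -2953125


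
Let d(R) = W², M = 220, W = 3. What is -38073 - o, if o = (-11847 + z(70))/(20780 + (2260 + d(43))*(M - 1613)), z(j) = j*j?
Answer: -119546828348/3139937 ≈ -38073.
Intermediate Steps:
d(R) = 9 (d(R) = 3² = 9)
z(j) = j²
o = 6947/3139937 (o = (-11847 + 70²)/(20780 + (2260 + 9)*(220 - 1613)) = (-11847 + 4900)/(20780 + 2269*(-1393)) = -6947/(20780 - 3160717) = -6947/(-3139937) = -6947*(-1/3139937) = 6947/3139937 ≈ 0.0022125)
-38073 - o = -38073 - 1*6947/3139937 = -38073 - 6947/3139937 = -119546828348/3139937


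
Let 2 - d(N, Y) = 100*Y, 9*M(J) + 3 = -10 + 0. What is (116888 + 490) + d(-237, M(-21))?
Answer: 1057720/9 ≈ 1.1752e+5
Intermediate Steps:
M(J) = -13/9 (M(J) = -⅓ + (-10 + 0)/9 = -⅓ + (⅑)*(-10) = -⅓ - 10/9 = -13/9)
d(N, Y) = 2 - 100*Y
(116888 + 490) + d(-237, M(-21)) = (116888 + 490) + (2 - 100*(-13/9)) = 117378 + (2 + 1300/9) = 117378 + 1318/9 = 1057720/9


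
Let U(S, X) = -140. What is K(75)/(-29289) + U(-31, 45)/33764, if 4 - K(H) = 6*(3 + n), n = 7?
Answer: -552419/247228449 ≈ -0.0022344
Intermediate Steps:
K(H) = -56 (K(H) = 4 - 6*(3 + 7) = 4 - 6*10 = 4 - 1*60 = 4 - 60 = -56)
K(75)/(-29289) + U(-31, 45)/33764 = -56/(-29289) - 140/33764 = -56*(-1/29289) - 140*1/33764 = 56/29289 - 35/8441 = -552419/247228449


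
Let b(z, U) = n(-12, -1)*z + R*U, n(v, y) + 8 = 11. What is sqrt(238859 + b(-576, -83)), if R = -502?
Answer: sqrt(278797) ≈ 528.01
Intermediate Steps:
n(v, y) = 3 (n(v, y) = -8 + 11 = 3)
b(z, U) = -502*U + 3*z (b(z, U) = 3*z - 502*U = -502*U + 3*z)
sqrt(238859 + b(-576, -83)) = sqrt(238859 + (-502*(-83) + 3*(-576))) = sqrt(238859 + (41666 - 1728)) = sqrt(238859 + 39938) = sqrt(278797)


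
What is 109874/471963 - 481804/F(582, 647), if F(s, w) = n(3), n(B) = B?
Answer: -75797777210/471963 ≈ -1.6060e+5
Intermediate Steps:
F(s, w) = 3
109874/471963 - 481804/F(582, 647) = 109874/471963 - 481804/3 = -75797777210/471963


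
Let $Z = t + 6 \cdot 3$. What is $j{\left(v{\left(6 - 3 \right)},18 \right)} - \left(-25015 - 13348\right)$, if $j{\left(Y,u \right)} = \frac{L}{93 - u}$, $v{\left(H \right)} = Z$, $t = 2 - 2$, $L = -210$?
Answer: $\frac{191801}{5} \approx 38360.0$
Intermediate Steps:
$t = 0$ ($t = 2 - 2 = 0$)
$Z = 18$ ($Z = 0 + 6 \cdot 3 = 0 + 18 = 18$)
$v{\left(H \right)} = 18$
$j{\left(Y,u \right)} = - \frac{210}{93 - u}$
$j{\left(v{\left(6 - 3 \right)},18 \right)} - \left(-25015 - 13348\right) = \frac{210}{-93 + 18} - \left(-25015 - 13348\right) = \frac{210}{-75} - \left(-25015 - 13348\right) = 210 \left(- \frac{1}{75}\right) - -38363 = - \frac{14}{5} + 38363 = \frac{191801}{5}$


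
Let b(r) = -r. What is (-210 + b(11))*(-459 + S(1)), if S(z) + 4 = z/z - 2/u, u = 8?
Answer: 408629/4 ≈ 1.0216e+5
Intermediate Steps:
S(z) = -13/4 (S(z) = -4 + (z/z - 2/8) = -4 + (1 - 2*⅛) = -4 + (1 - ¼) = -4 + ¾ = -13/4)
(-210 + b(11))*(-459 + S(1)) = (-210 - 1*11)*(-459 - 13/4) = (-210 - 11)*(-1849/4) = -221*(-1849/4) = 408629/4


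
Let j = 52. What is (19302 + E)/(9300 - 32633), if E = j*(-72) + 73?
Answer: -15631/23333 ≈ -0.66991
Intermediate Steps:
E = -3671 (E = 52*(-72) + 73 = -3744 + 73 = -3671)
(19302 + E)/(9300 - 32633) = (19302 - 3671)/(9300 - 32633) = 15631/(-23333) = 15631*(-1/23333) = -15631/23333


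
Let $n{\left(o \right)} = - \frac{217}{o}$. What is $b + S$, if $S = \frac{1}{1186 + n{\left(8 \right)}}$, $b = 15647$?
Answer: $\frac{145063345}{9271} \approx 15647.0$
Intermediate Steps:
$S = \frac{8}{9271}$ ($S = \frac{1}{1186 - \frac{217}{8}} = \frac{1}{\frac{9271}{8}} = \frac{8}{9271} \approx 0.00086291$)
$b + S = 15647 + \frac{8}{9271} = \frac{145063345}{9271}$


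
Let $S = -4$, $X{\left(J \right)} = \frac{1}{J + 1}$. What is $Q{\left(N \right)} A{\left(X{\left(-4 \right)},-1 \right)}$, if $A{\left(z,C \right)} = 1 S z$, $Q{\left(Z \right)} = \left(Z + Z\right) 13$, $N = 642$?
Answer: $22256$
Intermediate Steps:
$X{\left(J \right)} = \frac{1}{1 + J}$
$Q{\left(Z \right)} = 26 Z$ ($Q{\left(Z \right)} = 2 Z 13 = 26 Z$)
$A{\left(z,C \right)} = - 4 z$ ($A{\left(z,C \right)} = 1 \left(-4\right) z = - 4 z$)
$Q{\left(N \right)} A{\left(X{\left(-4 \right)},-1 \right)} = 26 \cdot 642 \left(- \frac{4}{1 - 4}\right) = 16692 \left(- \frac{4}{-3}\right) = 16692 \left(\left(-4\right) \left(- \frac{1}{3}\right)\right) = 16692 \cdot \frac{4}{3} = 22256$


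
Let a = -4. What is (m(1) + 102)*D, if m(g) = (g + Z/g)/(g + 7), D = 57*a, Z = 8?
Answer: -47025/2 ≈ -23513.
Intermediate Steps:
D = -228 (D = 57*(-4) = -228)
m(g) = (g + 8/g)/(7 + g) (m(g) = (g + 8/g)/(g + 7) = (g + 8/g)/(7 + g))
(m(1) + 102)*D = ((8 + 1²)/(1*(7 + 1)) + 102)*(-228) = (1*(8 + 1)/8 + 102)*(-228) = (1*(⅛)*9 + 102)*(-228) = (9/8 + 102)*(-228) = (825/8)*(-228) = -47025/2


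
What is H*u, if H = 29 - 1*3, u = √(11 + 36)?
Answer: 26*√47 ≈ 178.25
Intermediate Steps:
u = √47 ≈ 6.8557
H = 26 (H = 29 - 3 = 26)
H*u = 26*√47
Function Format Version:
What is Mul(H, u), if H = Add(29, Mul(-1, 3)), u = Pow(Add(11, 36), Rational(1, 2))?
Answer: Mul(26, Pow(47, Rational(1, 2))) ≈ 178.25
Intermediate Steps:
u = Pow(47, Rational(1, 2)) ≈ 6.8557
H = 26 (H = Add(29, -3) = 26)
Mul(H, u) = Mul(26, Pow(47, Rational(1, 2)))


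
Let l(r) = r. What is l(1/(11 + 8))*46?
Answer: 46/19 ≈ 2.4211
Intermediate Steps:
l(1/(11 + 8))*46 = 46/(11 + 8) = 46/19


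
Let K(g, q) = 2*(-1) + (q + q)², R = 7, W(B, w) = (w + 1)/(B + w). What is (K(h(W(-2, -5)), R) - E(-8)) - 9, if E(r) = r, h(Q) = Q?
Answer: 193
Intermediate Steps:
W(B, w) = (1 + w)/(B + w)
K(g, q) = -2 + 4*q² (K(g, q) = -2 + (2*q)² = -2 + 4*q²)
(K(h(W(-2, -5)), R) - E(-8)) - 9 = ((-2 + 4*7²) - 1*(-8)) - 9 = ((-2 + 4*49) + 8) - 9 = ((-2 + 196) + 8) - 9 = (194 + 8) - 9 = 202 - 9 = 193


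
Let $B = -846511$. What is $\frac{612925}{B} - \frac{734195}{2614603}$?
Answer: $- \frac{2224059687420}{2213290200133} \approx -1.0049$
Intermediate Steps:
$\frac{612925}{B} - \frac{734195}{2614603} = \frac{612925}{-846511} - \frac{734195}{2614603} = 612925 \left(- \frac{1}{846511}\right) - \frac{734195}{2614603} = - \frac{612925}{846511} - \frac{734195}{2614603} = - \frac{2224059687420}{2213290200133}$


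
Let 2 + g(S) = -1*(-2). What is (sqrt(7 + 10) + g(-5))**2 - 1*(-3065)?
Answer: 3082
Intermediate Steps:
g(S) = 0 (g(S) = -2 - 1*(-2) = -2 + 2 = 0)
(sqrt(7 + 10) + g(-5))**2 - 1*(-3065) = (sqrt(7 + 10) + 0)**2 - 1*(-3065) = (sqrt(17) + 0)**2 + 3065 = (sqrt(17))**2 + 3065 = 17 + 3065 = 3082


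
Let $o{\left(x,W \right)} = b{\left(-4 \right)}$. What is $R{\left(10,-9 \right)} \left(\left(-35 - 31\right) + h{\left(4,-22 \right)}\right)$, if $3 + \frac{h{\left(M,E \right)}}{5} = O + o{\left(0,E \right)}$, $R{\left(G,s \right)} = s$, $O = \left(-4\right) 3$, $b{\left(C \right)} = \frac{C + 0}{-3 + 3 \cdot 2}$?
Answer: $1329$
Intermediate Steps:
$b{\left(C \right)} = \frac{C}{3}$ ($b{\left(C \right)} = \frac{C}{-3 + 6} = \frac{C}{3}$)
$O = -12$
$o{\left(x,W \right)} = - \frac{4}{3}$ ($o{\left(x,W \right)} = \frac{1}{3} \left(-4\right) = - \frac{4}{3}$)
$h{\left(M,E \right)} = - \frac{245}{3}$ ($h{\left(M,E \right)} = -15 + 5 \left(-12 - \frac{4}{3}\right) = -15 + 5 \left(- \frac{40}{3}\right) = -15 - \frac{200}{3} = - \frac{245}{3}$)
$R{\left(10,-9 \right)} \left(\left(-35 - 31\right) + h{\left(4,-22 \right)}\right) = - 9 \left(\left(-35 - 31\right) - \frac{245}{3}\right) = - 9 \left(-66 - \frac{245}{3}\right) = \left(-9\right) \left(- \frac{443}{3}\right) = 1329$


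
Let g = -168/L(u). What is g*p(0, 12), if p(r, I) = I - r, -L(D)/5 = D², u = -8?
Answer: 63/10 ≈ 6.3000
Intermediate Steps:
L(D) = -5*D²
g = 21/40 (g = -168/((-5*(-8)²)) = -168/((-5*64)) = -168/(-320) = -168*(-1/320) = 21/40 ≈ 0.52500)
g*p(0, 12) = 21*(12 - 1*0)/40 = 21*(12 + 0)/40 = (21/40)*12 = 63/10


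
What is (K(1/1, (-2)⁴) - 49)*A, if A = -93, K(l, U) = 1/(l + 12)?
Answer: 59148/13 ≈ 4549.8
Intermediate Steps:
K(l, U) = 1/(12 + l)
(K(1/1, (-2)⁴) - 49)*A = (1/(12 + 1/1) - 49)*(-93) = (1/(12 + 1) - 49)*(-93) = (1/13 - 49)*(-93) = -636/13*(-93) = 59148/13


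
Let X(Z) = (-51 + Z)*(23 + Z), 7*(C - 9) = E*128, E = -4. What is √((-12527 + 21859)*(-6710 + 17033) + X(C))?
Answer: 18*√14569783/7 ≈ 9815.3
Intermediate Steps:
C = -449/7 (C = 9 + (-4*128)/7 = 9 + (⅐)*(-512) = 9 - 512/7 = -449/7 ≈ -64.143)
√((-12527 + 21859)*(-6710 + 17033) + X(C)) = √((-12527 + 21859)*(-6710 + 17033) + (-1173 + (-449/7)² - 28*(-449/7))) = √(9332*10323 + (-1173 + 201601/49 + 1796)) = √(96334236 + 232128/49) = √(4720609692/49) = 18*√14569783/7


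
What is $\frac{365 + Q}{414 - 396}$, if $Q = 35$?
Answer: $\frac{200}{9} \approx 22.222$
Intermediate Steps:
$\frac{365 + Q}{414 - 396} = \frac{365 + 35}{414 - 396} = \frac{400}{18} = 400 \cdot \frac{1}{18} = \frac{200}{9}$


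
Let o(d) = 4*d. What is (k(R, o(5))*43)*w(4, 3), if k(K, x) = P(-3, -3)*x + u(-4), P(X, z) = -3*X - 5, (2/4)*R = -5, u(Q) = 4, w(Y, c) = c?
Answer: 10836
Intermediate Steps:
R = -10 (R = 2*(-5) = -10)
P(X, z) = -5 - 3*X
k(K, x) = 4 + 4*x (k(K, x) = (-5 - 3*(-3))*x + 4 = (-5 + 9)*x + 4 = 4*x + 4 = 4 + 4*x)
(k(R, o(5))*43)*w(4, 3) = ((4 + 4*(4*5))*43)*3 = ((4 + 4*20)*43)*3 = ((4 + 80)*43)*3 = (84*43)*3 = 3612*3 = 10836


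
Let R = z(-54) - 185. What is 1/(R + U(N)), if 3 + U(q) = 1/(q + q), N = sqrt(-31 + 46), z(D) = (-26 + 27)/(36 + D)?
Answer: -152325/28645549 - 27*sqrt(15)/28645549 ≈ -0.0053212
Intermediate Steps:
z(D) = 1/(36 + D)
R = -3331/18 (R = 1/(36 - 54) - 185 = 1/(-18) - 185 = -1/18 - 185 = -3331/18 ≈ -185.06)
N = sqrt(15) ≈ 3.8730
U(q) = -3 + 1/(2*q) (U(q) = -3 + 1/(q + q) = -3 + 1/(2*q))
1/(R + U(N)) = 1/(-3331/18 + (-3 + 1/(2*(sqrt(15))))) = 1/(-3331/18 + (-3 + (sqrt(15)/15)/2)) = 1/(-3331/18 + (-3 + sqrt(15)/30)) = 1/(-3385/18 + sqrt(15)/30)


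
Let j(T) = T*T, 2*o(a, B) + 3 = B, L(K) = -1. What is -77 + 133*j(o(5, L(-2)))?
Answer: 455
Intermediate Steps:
o(a, B) = -3/2 + B/2
j(T) = T²
-77 + 133*j(o(5, L(-2))) = -77 + 133*(-3/2 + (½)*(-1))² = -77 + 133*(-3/2 - ½)² = -77 + 133*(-2)² = -77 + 133*4 = -77 + 532 = 455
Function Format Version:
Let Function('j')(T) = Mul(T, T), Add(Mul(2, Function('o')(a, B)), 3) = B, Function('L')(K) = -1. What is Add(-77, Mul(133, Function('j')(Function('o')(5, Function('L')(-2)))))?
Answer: 455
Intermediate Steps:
Function('o')(a, B) = Add(Rational(-3, 2), Mul(Rational(1, 2), B))
Function('j')(T) = Pow(T, 2)
Add(-77, Mul(133, Function('j')(Function('o')(5, Function('L')(-2))))) = Add(-77, Mul(133, Pow(Add(Rational(-3, 2), Mul(Rational(1, 2), -1)), 2))) = Add(-77, Mul(133, Pow(Add(Rational(-3, 2), Rational(-1, 2)), 2))) = Add(-77, Mul(133, Pow(-2, 2))) = Add(-77, Mul(133, 4)) = Add(-77, 532) = 455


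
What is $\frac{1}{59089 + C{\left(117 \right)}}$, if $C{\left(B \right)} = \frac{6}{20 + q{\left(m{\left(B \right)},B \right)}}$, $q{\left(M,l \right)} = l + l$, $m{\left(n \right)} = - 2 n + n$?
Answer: $\frac{127}{7504306} \approx 1.6924 \cdot 10^{-5}$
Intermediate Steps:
$m{\left(n \right)} = - n$
$q{\left(M,l \right)} = 2 l$
$C{\left(B \right)} = \frac{6}{20 + 2 B}$
$\frac{1}{59089 + C{\left(117 \right)}} = \frac{1}{59089 + \frac{3}{10 + 117}} = \frac{1}{59089 + \frac{3}{127}} = \frac{1}{\frac{7504306}{127}} = \frac{127}{7504306}$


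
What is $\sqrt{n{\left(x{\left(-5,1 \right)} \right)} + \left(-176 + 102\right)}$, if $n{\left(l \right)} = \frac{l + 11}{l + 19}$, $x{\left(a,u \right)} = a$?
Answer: $\frac{i \sqrt{3605}}{7} \approx 8.5774 i$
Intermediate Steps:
$n{\left(l \right)} = \frac{11 + l}{19 + l}$
$\sqrt{n{\left(x{\left(-5,1 \right)} \right)} + \left(-176 + 102\right)} = \sqrt{\frac{11 - 5}{19 - 5} + \left(-176 + 102\right)} = \sqrt{\frac{1}{14} \cdot 6 - 74} = \sqrt{\frac{3}{7} - 74} = \sqrt{- \frac{515}{7}} = \frac{i \sqrt{3605}}{7}$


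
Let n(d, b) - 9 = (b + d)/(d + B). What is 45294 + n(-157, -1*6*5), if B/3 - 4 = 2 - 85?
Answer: 17849569/394 ≈ 45304.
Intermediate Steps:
B = -237 (B = 12 + 3*(2 - 85) = 12 + 3*(-83) = 12 - 249 = -237)
n(d, b) = 9 + (b + d)/(-237 + d) (n(d, b) = 9 + (b + d)/(d - 237) = 9 + (b + d)/(-237 + d))
45294 + n(-157, -1*6*5) = 45294 + (-2133 - 1*6*5 + 10*(-157))/(-237 - 157) = 45294 + (-2133 - 6*5 - 1570)/(-394) = 45294 - (-2133 - 30 - 1570)/394 = 45294 - 1/394*(-3733) = 45294 + 3733/394 = 17849569/394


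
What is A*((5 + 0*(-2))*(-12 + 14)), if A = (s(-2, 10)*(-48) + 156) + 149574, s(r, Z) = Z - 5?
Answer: 1494900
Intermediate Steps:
s(r, Z) = -5 + Z
A = 149490 (A = ((-5 + 10)*(-48) + 156) + 149574 = (5*(-48) + 156) + 149574 = (-240 + 156) + 149574 = -84 + 149574 = 149490)
A*((5 + 0*(-2))*(-12 + 14)) = 149490*((5 + 0*(-2))*(-12 + 14)) = 149490*((5 + 0)*2) = 149490*(5*2) = 149490*10 = 1494900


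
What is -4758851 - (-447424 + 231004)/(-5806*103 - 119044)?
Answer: -1706195716091/358531 ≈ -4.7588e+6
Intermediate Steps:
-4758851 - (-447424 + 231004)/(-5806*103 - 119044) = -4758851 - (-216420)/(-598018 - 119044) = -4758851 - (-216420)/(-717062) = -4758851 - (-216420)*(-1)/717062 = -4758851 - 1*108210/358531 = -4758851 - 108210/358531 = -1706195716091/358531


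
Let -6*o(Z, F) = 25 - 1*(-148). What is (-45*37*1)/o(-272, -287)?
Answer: 9990/173 ≈ 57.746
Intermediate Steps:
o(Z, F) = -173/6 (o(Z, F) = -(25 - 1*(-148))/6 = -(25 + 148)/6 = -⅙*173 = -173/6)
(-45*37*1)/o(-272, -287) = (-45*37*1)/(-173/6) = -1665*1*(-6/173) = -1665*(-6/173) = 9990/173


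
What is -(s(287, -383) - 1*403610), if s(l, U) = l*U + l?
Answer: 513244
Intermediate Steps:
s(l, U) = l + U*l (s(l, U) = U*l + l = l + U*l)
-(s(287, -383) - 1*403610) = -(287*(1 - 383) - 1*403610) = -(287*(-382) - 403610) = -(-109634 - 403610) = -1*(-513244) = 513244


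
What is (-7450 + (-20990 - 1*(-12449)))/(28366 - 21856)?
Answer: -15991/6510 ≈ -2.4564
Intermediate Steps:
(-7450 + (-20990 - 1*(-12449)))/(28366 - 21856) = (-7450 + (-20990 + 12449))/6510 = (-7450 - 8541)*(1/6510) = -15991*1/6510 = -15991/6510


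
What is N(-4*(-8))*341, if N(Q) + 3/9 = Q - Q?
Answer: -341/3 ≈ -113.67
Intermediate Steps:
N(Q) = -⅓ (N(Q) = -⅓ + (Q - Q) = -⅓ + 0 = -⅓)
N(-4*(-8))*341 = -⅓*341 = -341/3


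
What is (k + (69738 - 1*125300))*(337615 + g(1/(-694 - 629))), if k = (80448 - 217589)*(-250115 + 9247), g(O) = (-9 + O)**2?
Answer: 6508337346221777562658/583443 ≈ 1.1155e+16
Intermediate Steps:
k = 33032878388 (k = -137141*(-240868) = 33032878388)
(k + (69738 - 1*125300))*(337615 + g(1/(-694 - 629))) = (33032878388 + (69738 - 1*125300))*(337615 + (-9 + 1/(-694 - 629))**2) = (33032878388 + (69738 - 125300))*(337615 + (-9 + 1/(-1323))**2) = (33032878388 - 55562)*(337615 + (-9 - 1/1323)**2) = 33032822826*(337615 + (-11908/1323)**2) = 33032822826*(337615 + 141800464/1750329) = 33032822826*(591079125799/1750329) = 6508337346221777562658/583443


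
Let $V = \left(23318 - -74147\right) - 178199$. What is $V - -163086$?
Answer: $82352$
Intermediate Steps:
$V = -80734$ ($V = \left(23318 + 74147\right) - 178199 = 97465 - 178199 = -80734$)
$V - -163086 = -80734 - -163086 = -80734 + 163086 = 82352$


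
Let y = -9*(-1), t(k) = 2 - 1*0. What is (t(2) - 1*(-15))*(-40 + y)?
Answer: -527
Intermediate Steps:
t(k) = 2 (t(k) = 2 + 0 = 2)
y = 9
(t(2) - 1*(-15))*(-40 + y) = (2 - 1*(-15))*(-40 + 9) = (2 + 15)*(-31) = 17*(-31) = -527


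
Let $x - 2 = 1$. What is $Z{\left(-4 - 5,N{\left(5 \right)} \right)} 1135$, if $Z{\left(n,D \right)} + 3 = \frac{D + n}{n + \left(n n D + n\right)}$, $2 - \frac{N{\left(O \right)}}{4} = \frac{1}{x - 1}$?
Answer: $- \frac{532315}{156} \approx -3412.3$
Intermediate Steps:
$x = 3$ ($x = 2 + 1 = 3$)
$N{\left(O \right)} = 6$ ($N{\left(O \right)} = 8 - \frac{4}{3 - 1} = 8 - \frac{4}{2} = 8 - 2 = 6$)
$Z{\left(n,D \right)} = -3 + \frac{D + n}{2 n + D n^{2}}$ ($Z{\left(n,D \right)} = -3 + \frac{D + n}{n + \left(n n D + n\right)} = -3 + \frac{D + n}{n + \left(n^{2} D + n\right)} = -3 + \frac{D + n}{n + \left(D n^{2} + n\right)} = -3 + \frac{D + n}{n + \left(n + D n^{2}\right)} = -3 + \frac{D + n}{2 n + D n^{2}}$)
$Z{\left(-4 - 5,N{\left(5 \right)} \right)} 1135 = \frac{6 - 5 \left(-4 - 5\right) - 18 \left(-4 - 5\right)^{2}}{\left(-4 - 5\right) \left(2 + 6 \left(-4 - 5\right)\right)} 1135 = \frac{6 - -45 - 18 \left(-9\right)^{2}}{\left(-9\right) \left(2 + 6 \left(-9\right)\right)} 1135 = - \frac{6 + 45 - 18 \cdot 81}{9 \left(2 - 54\right)} 1135 = - \frac{6 + 45 - 1458}{9 \left(-52\right)} 1135 = \left(- \frac{1}{9}\right) \left(- \frac{1}{52}\right) \left(-1407\right) 1135 = \left(- \frac{469}{156}\right) 1135 = - \frac{532315}{156}$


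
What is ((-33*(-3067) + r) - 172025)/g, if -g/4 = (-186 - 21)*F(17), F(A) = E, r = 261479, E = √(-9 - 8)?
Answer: -21185*I*√17/1564 ≈ -55.849*I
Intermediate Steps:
E = I*√17 (E = √(-17) = I*√17 ≈ 4.1231*I)
F(A) = I*√17
g = 828*I*√17 (g = -4*(-186 - 21)*I*√17 = -(-828)*I*√17 = 828*I*√17 ≈ 3413.9*I)
((-33*(-3067) + r) - 172025)/g = ((-33*(-3067) + 261479) - 172025)/((828*I*√17)) = ((101211 + 261479) - 172025)*(-I*√17/14076) = (362690 - 172025)*(-I*√17/14076) = 190665*(-I*√17/14076) = -21185*I*√17/1564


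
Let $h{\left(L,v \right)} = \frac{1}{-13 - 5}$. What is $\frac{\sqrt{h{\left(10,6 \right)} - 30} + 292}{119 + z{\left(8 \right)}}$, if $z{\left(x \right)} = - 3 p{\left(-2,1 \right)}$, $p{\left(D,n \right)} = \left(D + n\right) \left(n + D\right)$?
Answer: $\frac{73}{29} + \frac{i \sqrt{1082}}{696} \approx 2.5172 + 0.047261 i$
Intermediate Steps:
$h{\left(L,v \right)} = - \frac{1}{18}$ ($h{\left(L,v \right)} = \frac{1}{-18} = - \frac{1}{18}$)
$p{\left(D,n \right)} = \left(D + n\right)^{2}$ ($p{\left(D,n \right)} = \left(D + n\right) \left(D + n\right) = \left(D + n\right)^{2}$)
$z{\left(x \right)} = -3$ ($z{\left(x \right)} = - 3 \left(-2 + 1\right)^{2} = - 3 \left(-1\right)^{2} = \left(-3\right) 1 = -3$)
$\frac{\sqrt{h{\left(10,6 \right)} - 30} + 292}{119 + z{\left(8 \right)}} = \frac{\sqrt{- \frac{1}{18} - 30} + 292}{119 - 3} = \frac{\sqrt{- \frac{541}{18}} + 292}{116} = \left(\frac{i \sqrt{1082}}{6} + 292\right) \frac{1}{116} = \left(292 + \frac{i \sqrt{1082}}{6}\right) \frac{1}{116} = \frac{73}{29} + \frac{i \sqrt{1082}}{696}$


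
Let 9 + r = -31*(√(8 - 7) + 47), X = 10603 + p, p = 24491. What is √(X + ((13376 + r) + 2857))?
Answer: √49830 ≈ 223.23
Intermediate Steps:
X = 35094 (X = 10603 + 24491 = 35094)
r = -1497 (r = -9 - 31*(√(8 - 7) + 47) = -9 - 31*(√1 + 47) = -9 - 31*(1 + 47) = -9 - 31*48 = -9 - 1488 = -1497)
√(X + ((13376 + r) + 2857)) = √(35094 + ((13376 - 1497) + 2857)) = √(35094 + (11879 + 2857)) = √(35094 + 14736) = √49830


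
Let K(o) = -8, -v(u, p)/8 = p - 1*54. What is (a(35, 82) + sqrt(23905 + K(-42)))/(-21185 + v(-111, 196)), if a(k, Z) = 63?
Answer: -63/22321 - sqrt(23897)/22321 ≈ -0.0097481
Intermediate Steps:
v(u, p) = 432 - 8*p (v(u, p) = -8*(p - 1*54) = -8*(p - 54) = -8*(-54 + p) = 432 - 8*p)
(a(35, 82) + sqrt(23905 + K(-42)))/(-21185 + v(-111, 196)) = (63 + sqrt(23905 - 8))/(-21185 + (432 - 8*196)) = (63 + sqrt(23897))/(-21185 + (432 - 1568)) = (63 + sqrt(23897))/(-21185 - 1136) = (63 + sqrt(23897))/(-22321) = (63 + sqrt(23897))*(-1/22321) = -63/22321 - sqrt(23897)/22321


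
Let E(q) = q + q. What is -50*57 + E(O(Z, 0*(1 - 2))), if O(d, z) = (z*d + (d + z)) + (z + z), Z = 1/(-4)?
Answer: -5701/2 ≈ -2850.5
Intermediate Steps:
Z = -¼ ≈ -0.25000
O(d, z) = d + 3*z + d*z (O(d, z) = (d*z + (d + z)) + 2*z = (d + z + d*z) + 2*z = d + 3*z + d*z)
E(q) = 2*q
-50*57 + E(O(Z, 0*(1 - 2))) = -50*57 + 2*(-¼ + 3*(0*(1 - 2)) - 0*(1 - 2)) = -2850 + 2*(-¼ + 3*(0*(-1)) - 0*(-1)) = -2850 + 2*(-¼ + 3*0 - ¼*0) = -2850 + 2*(-¼ + 0 + 0) = -2850 + 2*(-¼) = -2850 - ½ = -5701/2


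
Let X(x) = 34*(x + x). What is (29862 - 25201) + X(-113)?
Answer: -3023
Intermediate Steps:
X(x) = 68*x (X(x) = 34*(2*x) = 68*x)
(29862 - 25201) + X(-113) = (29862 - 25201) + 68*(-113) = 4661 - 7684 = -3023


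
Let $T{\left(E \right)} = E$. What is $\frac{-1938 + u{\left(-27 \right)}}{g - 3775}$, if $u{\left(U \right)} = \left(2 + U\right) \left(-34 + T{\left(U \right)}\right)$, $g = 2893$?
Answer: $\frac{59}{126} \approx 0.46825$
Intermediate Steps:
$u{\left(U \right)} = \left(-34 + U\right) \left(2 + U\right)$ ($u{\left(U \right)} = \left(2 + U\right) \left(-34 + U\right) = \left(-34 + U\right) \left(2 + U\right)$)
$\frac{-1938 + u{\left(-27 \right)}}{g - 3775} = \frac{-1938 - \left(-796 - 729\right)}{2893 - 3775} = \frac{-1938 + \left(-68 + 729 + 864\right)}{-882} = \left(-1938 + 1525\right) \left(- \frac{1}{882}\right) = \left(-413\right) \left(- \frac{1}{882}\right) = \frac{59}{126}$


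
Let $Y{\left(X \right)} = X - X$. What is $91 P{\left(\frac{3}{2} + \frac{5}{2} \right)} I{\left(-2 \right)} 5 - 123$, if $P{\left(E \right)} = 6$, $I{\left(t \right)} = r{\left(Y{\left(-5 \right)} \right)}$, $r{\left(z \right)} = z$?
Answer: $-123$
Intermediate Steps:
$Y{\left(X \right)} = 0$
$I{\left(t \right)} = 0$
$91 P{\left(\frac{3}{2} + \frac{5}{2} \right)} I{\left(-2 \right)} 5 - 123 = 91 \cdot 6 \cdot 0 \cdot 5 - 123 = 91 \cdot 0 \cdot 5 - 123 = 91 \cdot 0 - 123 = 0 - 123 = -123$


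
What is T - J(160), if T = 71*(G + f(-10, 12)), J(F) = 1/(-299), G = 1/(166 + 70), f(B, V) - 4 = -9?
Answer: -25028755/70564 ≈ -354.70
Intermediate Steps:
f(B, V) = -5 (f(B, V) = 4 - 9 = -5)
G = 1/236 ≈ 0.0042373
J(F) = -1/299
T = -83709/236 (T = 71*(1/236 - 5) = 71*(-1179/236) = -83709/236 ≈ -354.70)
T - J(160) = -83709/236 - 1*(-1/299) = -83709/236 + 1/299 = -25028755/70564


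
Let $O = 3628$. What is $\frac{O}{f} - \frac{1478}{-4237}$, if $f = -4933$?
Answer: $- \frac{8080862}{20901121} \approx -0.38662$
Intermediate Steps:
$\frac{O}{f} - \frac{1478}{-4237} = \frac{3628}{-4933} - \frac{1478}{-4237} = 3628 \left(- \frac{1}{4933}\right) - - \frac{1478}{4237} = - \frac{3628}{4933} + \frac{1478}{4237} = - \frac{8080862}{20901121}$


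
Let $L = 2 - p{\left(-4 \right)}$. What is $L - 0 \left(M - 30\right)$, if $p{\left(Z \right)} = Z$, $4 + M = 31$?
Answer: $6$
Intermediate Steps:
$M = 27$ ($M = -4 + 31 = 27$)
$L = 6$ ($L = 2 - -4 = 2 + 4 = 6$)
$L - 0 \left(M - 30\right) = 6 - 0 \left(27 - 30\right) = 6 - 0 \left(-3\right) = 6 - 0 = 6 + 0 = 6$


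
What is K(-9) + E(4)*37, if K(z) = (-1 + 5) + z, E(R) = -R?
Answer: -153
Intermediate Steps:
K(z) = 4 + z
K(-9) + E(4)*37 = (4 - 9) - 1*4*37 = -5 - 4*37 = -5 - 148 = -153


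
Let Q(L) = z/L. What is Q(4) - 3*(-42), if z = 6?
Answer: 255/2 ≈ 127.50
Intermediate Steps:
Q(L) = 6/L
Q(4) - 3*(-42) = 6/4 - 3*(-42) = 6*(¼) + 126 = 3/2 + 126 = 255/2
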